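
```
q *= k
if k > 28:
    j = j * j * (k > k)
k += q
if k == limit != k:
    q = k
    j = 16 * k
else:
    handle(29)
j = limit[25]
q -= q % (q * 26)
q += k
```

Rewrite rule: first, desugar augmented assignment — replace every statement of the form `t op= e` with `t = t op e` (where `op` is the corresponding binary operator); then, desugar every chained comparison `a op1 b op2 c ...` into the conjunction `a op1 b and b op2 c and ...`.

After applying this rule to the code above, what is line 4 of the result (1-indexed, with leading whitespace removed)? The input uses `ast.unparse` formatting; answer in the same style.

Transformed code:
q = q * k
if k > 28:
    j = j * j * (k > k)
k = k + q
if k == limit and limit != k:
    q = k
    j = 16 * k
else:
    handle(29)
j = limit[25]
q = q - q % (q * 26)
q = q + k

k = k + q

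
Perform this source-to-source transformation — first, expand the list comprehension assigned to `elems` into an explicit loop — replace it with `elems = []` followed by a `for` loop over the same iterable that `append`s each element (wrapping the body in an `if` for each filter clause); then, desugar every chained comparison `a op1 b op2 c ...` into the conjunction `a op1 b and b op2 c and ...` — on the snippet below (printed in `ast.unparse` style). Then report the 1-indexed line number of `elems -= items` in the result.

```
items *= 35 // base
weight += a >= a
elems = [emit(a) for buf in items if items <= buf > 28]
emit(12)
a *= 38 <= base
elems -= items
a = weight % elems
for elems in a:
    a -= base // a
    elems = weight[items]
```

9

Transformed code:
items *= 35 // base
weight += a >= a
elems = []
for buf in items:
    if items <= buf and buf > 28:
        elems.append(emit(a))
emit(12)
a *= 38 <= base
elems -= items
a = weight % elems
for elems in a:
    a -= base // a
    elems = weight[items]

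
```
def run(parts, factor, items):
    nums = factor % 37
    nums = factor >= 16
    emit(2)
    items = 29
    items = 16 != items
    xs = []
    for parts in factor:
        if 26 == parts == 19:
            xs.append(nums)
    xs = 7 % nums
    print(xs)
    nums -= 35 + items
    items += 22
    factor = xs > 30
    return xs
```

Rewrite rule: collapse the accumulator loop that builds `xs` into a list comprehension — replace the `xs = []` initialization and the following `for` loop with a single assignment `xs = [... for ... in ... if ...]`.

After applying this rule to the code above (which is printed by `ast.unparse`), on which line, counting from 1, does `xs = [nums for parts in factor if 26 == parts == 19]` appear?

7

Transformed code:
def run(parts, factor, items):
    nums = factor % 37
    nums = factor >= 16
    emit(2)
    items = 29
    items = 16 != items
    xs = [nums for parts in factor if 26 == parts == 19]
    xs = 7 % nums
    print(xs)
    nums -= 35 + items
    items += 22
    factor = xs > 30
    return xs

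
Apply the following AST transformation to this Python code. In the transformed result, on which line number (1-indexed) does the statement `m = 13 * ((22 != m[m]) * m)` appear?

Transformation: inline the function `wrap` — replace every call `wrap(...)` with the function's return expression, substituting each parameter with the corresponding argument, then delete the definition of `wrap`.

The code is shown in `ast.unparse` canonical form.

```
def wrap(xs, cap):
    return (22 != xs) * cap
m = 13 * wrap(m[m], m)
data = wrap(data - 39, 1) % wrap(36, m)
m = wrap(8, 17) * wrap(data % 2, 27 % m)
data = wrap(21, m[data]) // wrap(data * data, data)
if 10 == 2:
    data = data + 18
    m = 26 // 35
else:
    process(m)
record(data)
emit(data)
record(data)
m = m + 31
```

Transformed code:
m = 13 * ((22 != m[m]) * m)
data = (22 != data - 39) * 1 % ((22 != 36) * m)
m = (22 != 8) * 17 * ((22 != data % 2) * (27 % m))
data = (22 != 21) * m[data] // ((22 != data * data) * data)
if 10 == 2:
    data = data + 18
    m = 26 // 35
else:
    process(m)
record(data)
emit(data)
record(data)
m = m + 31

1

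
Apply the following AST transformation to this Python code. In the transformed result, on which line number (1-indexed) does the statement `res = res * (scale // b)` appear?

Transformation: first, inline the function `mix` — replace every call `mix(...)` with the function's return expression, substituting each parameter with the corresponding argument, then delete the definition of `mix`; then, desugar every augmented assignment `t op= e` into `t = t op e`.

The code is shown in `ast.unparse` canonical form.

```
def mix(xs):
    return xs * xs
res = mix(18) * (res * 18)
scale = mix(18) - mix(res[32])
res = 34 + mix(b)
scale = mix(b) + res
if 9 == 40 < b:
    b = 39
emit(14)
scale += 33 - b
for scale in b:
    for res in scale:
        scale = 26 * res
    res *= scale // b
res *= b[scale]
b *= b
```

12

Transformed code:
res = 18 * 18 * (res * 18)
scale = 18 * 18 - res[32] * res[32]
res = 34 + b * b
scale = b * b + res
if 9 == 40 < b:
    b = 39
emit(14)
scale = scale + (33 - b)
for scale in b:
    for res in scale:
        scale = 26 * res
    res = res * (scale // b)
res = res * b[scale]
b = b * b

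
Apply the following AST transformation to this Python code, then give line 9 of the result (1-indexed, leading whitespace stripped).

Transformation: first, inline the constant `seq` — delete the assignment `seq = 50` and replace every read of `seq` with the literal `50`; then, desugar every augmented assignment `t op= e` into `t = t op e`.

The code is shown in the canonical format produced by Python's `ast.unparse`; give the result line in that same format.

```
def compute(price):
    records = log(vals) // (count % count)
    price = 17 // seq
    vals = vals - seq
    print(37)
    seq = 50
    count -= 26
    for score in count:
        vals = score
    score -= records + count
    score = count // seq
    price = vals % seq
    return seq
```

score = score - (records + count)

Transformed code:
def compute(price):
    records = log(vals) // (count % count)
    price = 17 // 50
    vals = vals - 50
    print(37)
    count = count - 26
    for score in count:
        vals = score
    score = score - (records + count)
    score = count // 50
    price = vals % 50
    return 50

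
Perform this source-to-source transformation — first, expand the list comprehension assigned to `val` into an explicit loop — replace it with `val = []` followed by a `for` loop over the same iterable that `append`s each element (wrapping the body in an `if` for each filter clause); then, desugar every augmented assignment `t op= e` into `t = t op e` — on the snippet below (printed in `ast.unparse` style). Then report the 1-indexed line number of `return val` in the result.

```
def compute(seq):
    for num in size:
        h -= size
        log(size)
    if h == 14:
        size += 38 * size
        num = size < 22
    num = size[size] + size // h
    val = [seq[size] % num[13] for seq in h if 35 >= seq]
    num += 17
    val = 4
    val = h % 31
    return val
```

Transformed code:
def compute(seq):
    for num in size:
        h = h - size
        log(size)
    if h == 14:
        size = size + 38 * size
        num = size < 22
    num = size[size] + size // h
    val = []
    for seq in h:
        if 35 >= seq:
            val.append(seq[size] % num[13])
    num = num + 17
    val = 4
    val = h % 31
    return val

16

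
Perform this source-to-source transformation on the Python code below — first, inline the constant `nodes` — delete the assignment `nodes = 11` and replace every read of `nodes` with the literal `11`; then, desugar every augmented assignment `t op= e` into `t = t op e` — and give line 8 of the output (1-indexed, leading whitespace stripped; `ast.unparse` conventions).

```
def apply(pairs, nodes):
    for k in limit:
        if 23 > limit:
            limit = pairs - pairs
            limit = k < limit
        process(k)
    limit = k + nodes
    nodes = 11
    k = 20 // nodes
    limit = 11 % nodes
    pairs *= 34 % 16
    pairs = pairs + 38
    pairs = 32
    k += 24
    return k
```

k = 20 // 11

Transformed code:
def apply(pairs, nodes):
    for k in limit:
        if 23 > limit:
            limit = pairs - pairs
            limit = k < limit
        process(k)
    limit = k + 11
    k = 20 // 11
    limit = 11 % 11
    pairs = pairs * (34 % 16)
    pairs = pairs + 38
    pairs = 32
    k = k + 24
    return k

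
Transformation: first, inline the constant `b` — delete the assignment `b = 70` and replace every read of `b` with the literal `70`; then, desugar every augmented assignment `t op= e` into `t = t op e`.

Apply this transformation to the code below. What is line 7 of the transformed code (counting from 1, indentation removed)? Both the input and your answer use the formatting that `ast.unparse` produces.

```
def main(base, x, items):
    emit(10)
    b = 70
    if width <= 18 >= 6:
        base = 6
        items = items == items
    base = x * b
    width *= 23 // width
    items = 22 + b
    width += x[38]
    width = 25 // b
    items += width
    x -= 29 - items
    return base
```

Transformed code:
def main(base, x, items):
    emit(10)
    if width <= 18 >= 6:
        base = 6
        items = items == items
    base = x * 70
    width = width * (23 // width)
    items = 22 + 70
    width = width + x[38]
    width = 25 // 70
    items = items + width
    x = x - (29 - items)
    return base

width = width * (23 // width)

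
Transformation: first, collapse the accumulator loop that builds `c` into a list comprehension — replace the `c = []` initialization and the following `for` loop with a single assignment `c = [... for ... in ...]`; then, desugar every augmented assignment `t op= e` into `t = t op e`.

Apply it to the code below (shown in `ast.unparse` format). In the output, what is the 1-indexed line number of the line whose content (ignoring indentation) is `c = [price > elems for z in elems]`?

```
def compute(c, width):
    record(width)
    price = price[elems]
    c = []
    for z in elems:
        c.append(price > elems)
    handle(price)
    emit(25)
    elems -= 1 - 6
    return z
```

Transformed code:
def compute(c, width):
    record(width)
    price = price[elems]
    c = [price > elems for z in elems]
    handle(price)
    emit(25)
    elems = elems - (1 - 6)
    return z

4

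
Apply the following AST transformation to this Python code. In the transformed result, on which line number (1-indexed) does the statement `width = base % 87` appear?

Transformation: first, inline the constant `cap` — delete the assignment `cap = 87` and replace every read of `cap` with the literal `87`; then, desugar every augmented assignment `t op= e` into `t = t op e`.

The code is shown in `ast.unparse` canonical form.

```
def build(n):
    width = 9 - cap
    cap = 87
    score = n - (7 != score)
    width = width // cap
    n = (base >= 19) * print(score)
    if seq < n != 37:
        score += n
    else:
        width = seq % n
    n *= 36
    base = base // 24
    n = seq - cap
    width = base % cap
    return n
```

Transformed code:
def build(n):
    width = 9 - 87
    score = n - (7 != score)
    width = width // 87
    n = (base >= 19) * print(score)
    if seq < n != 37:
        score = score + n
    else:
        width = seq % n
    n = n * 36
    base = base // 24
    n = seq - 87
    width = base % 87
    return n

13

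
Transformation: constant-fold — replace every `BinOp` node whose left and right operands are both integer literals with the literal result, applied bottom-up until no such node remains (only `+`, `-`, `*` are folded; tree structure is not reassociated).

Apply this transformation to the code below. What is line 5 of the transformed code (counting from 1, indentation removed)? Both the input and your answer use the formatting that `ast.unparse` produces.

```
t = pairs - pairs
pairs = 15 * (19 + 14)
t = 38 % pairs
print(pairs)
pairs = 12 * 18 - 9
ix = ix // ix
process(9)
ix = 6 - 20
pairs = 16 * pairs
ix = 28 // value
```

Transformed code:
t = pairs - pairs
pairs = 495
t = 38 % pairs
print(pairs)
pairs = 207
ix = ix // ix
process(9)
ix = -14
pairs = 16 * pairs
ix = 28 // value

pairs = 207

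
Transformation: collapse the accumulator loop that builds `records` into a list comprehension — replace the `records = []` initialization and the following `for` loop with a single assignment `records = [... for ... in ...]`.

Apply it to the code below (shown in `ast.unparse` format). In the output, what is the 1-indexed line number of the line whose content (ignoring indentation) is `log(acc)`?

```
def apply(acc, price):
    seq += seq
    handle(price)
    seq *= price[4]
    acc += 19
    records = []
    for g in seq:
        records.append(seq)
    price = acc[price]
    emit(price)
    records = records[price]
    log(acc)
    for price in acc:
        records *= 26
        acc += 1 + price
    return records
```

Transformed code:
def apply(acc, price):
    seq += seq
    handle(price)
    seq *= price[4]
    acc += 19
    records = [seq for g in seq]
    price = acc[price]
    emit(price)
    records = records[price]
    log(acc)
    for price in acc:
        records *= 26
        acc += 1 + price
    return records

10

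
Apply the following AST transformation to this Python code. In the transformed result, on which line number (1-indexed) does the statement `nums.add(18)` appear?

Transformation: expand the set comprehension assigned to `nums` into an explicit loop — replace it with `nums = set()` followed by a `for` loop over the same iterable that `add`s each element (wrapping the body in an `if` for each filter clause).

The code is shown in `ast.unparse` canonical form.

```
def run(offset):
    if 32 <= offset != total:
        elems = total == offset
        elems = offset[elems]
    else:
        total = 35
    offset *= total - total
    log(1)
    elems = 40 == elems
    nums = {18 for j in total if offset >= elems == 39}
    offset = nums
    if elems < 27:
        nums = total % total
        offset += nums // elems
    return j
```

13

Transformed code:
def run(offset):
    if 32 <= offset != total:
        elems = total == offset
        elems = offset[elems]
    else:
        total = 35
    offset *= total - total
    log(1)
    elems = 40 == elems
    nums = set()
    for j in total:
        if offset >= elems == 39:
            nums.add(18)
    offset = nums
    if elems < 27:
        nums = total % total
        offset += nums // elems
    return j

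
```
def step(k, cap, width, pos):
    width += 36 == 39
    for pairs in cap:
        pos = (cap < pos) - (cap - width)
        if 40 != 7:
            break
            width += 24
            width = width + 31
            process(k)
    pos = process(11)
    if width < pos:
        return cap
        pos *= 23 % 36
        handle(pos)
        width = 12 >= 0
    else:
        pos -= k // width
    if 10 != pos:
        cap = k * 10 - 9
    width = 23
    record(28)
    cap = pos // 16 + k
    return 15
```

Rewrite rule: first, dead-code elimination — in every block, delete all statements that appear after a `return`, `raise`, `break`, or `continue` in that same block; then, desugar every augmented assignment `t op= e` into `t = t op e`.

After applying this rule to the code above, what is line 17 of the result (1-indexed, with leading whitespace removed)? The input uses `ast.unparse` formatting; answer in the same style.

return 15

Transformed code:
def step(k, cap, width, pos):
    width = width + (36 == 39)
    for pairs in cap:
        pos = (cap < pos) - (cap - width)
        if 40 != 7:
            break
    pos = process(11)
    if width < pos:
        return cap
    else:
        pos = pos - k // width
    if 10 != pos:
        cap = k * 10 - 9
    width = 23
    record(28)
    cap = pos // 16 + k
    return 15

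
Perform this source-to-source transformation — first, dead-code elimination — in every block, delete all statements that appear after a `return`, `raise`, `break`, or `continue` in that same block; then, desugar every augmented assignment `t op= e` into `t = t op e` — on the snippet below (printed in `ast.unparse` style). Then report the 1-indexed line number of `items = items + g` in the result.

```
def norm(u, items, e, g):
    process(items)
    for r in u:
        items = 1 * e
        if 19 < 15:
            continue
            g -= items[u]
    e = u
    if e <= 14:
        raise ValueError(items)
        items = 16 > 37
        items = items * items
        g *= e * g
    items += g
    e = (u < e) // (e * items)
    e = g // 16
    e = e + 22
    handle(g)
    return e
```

10

Transformed code:
def norm(u, items, e, g):
    process(items)
    for r in u:
        items = 1 * e
        if 19 < 15:
            continue
    e = u
    if e <= 14:
        raise ValueError(items)
    items = items + g
    e = (u < e) // (e * items)
    e = g // 16
    e = e + 22
    handle(g)
    return e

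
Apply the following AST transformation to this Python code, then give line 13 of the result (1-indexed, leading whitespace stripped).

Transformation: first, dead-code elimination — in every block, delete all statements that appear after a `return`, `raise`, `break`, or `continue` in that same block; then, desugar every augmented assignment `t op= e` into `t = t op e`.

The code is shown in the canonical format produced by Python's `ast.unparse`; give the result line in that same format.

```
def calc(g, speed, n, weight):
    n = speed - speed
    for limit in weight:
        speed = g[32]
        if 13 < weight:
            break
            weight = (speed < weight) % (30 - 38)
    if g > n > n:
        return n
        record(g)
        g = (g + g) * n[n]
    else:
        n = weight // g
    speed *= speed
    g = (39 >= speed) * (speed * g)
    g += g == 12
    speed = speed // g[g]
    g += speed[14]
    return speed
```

Transformed code:
def calc(g, speed, n, weight):
    n = speed - speed
    for limit in weight:
        speed = g[32]
        if 13 < weight:
            break
    if g > n > n:
        return n
    else:
        n = weight // g
    speed = speed * speed
    g = (39 >= speed) * (speed * g)
    g = g + (g == 12)
    speed = speed // g[g]
    g = g + speed[14]
    return speed

g = g + (g == 12)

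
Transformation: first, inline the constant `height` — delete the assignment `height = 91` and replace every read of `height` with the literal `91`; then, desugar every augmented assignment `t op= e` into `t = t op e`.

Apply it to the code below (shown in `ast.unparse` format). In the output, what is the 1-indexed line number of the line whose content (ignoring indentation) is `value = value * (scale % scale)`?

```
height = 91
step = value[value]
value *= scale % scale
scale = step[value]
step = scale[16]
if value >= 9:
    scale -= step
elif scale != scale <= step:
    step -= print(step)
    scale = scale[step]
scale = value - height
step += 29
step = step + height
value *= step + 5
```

Transformed code:
step = value[value]
value = value * (scale % scale)
scale = step[value]
step = scale[16]
if value >= 9:
    scale = scale - step
elif scale != scale <= step:
    step = step - print(step)
    scale = scale[step]
scale = value - 91
step = step + 29
step = step + 91
value = value * (step + 5)

2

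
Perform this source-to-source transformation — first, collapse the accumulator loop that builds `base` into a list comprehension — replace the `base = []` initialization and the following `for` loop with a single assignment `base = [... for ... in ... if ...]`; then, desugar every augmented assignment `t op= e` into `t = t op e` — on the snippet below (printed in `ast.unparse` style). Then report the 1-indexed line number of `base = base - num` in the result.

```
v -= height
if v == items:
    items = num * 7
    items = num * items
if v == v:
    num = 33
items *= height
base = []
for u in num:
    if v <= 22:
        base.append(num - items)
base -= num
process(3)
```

9

Transformed code:
v = v - height
if v == items:
    items = num * 7
    items = num * items
if v == v:
    num = 33
items = items * height
base = [num - items for u in num if v <= 22]
base = base - num
process(3)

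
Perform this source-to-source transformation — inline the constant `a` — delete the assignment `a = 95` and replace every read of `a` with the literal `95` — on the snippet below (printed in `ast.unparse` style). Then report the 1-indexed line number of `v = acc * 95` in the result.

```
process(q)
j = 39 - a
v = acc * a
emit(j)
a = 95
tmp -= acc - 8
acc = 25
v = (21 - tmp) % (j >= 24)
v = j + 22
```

3

Transformed code:
process(q)
j = 39 - 95
v = acc * 95
emit(j)
tmp -= acc - 8
acc = 25
v = (21 - tmp) % (j >= 24)
v = j + 22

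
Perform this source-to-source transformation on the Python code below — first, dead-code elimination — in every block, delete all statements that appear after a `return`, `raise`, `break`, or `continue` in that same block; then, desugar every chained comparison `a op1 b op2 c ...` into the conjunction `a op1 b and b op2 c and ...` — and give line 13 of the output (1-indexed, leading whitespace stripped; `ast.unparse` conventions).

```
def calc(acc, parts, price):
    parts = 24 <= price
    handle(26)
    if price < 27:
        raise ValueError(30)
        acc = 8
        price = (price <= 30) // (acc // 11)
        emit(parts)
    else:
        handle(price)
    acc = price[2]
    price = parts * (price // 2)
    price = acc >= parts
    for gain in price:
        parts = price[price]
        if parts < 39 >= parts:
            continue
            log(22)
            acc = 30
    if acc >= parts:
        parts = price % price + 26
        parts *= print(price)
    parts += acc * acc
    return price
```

if parts < 39 and 39 >= parts:

Transformed code:
def calc(acc, parts, price):
    parts = 24 <= price
    handle(26)
    if price < 27:
        raise ValueError(30)
    else:
        handle(price)
    acc = price[2]
    price = parts * (price // 2)
    price = acc >= parts
    for gain in price:
        parts = price[price]
        if parts < 39 and 39 >= parts:
            continue
    if acc >= parts:
        parts = price % price + 26
        parts *= print(price)
    parts += acc * acc
    return price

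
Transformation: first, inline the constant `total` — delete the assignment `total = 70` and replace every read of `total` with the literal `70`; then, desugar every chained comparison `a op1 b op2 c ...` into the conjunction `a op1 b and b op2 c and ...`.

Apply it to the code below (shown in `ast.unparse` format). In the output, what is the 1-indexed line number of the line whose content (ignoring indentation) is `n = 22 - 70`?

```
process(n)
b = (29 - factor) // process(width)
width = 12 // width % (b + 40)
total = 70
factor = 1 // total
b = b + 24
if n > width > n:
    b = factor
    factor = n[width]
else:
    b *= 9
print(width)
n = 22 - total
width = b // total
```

12

Transformed code:
process(n)
b = (29 - factor) // process(width)
width = 12 // width % (b + 40)
factor = 1 // 70
b = b + 24
if n > width and width > n:
    b = factor
    factor = n[width]
else:
    b *= 9
print(width)
n = 22 - 70
width = b // 70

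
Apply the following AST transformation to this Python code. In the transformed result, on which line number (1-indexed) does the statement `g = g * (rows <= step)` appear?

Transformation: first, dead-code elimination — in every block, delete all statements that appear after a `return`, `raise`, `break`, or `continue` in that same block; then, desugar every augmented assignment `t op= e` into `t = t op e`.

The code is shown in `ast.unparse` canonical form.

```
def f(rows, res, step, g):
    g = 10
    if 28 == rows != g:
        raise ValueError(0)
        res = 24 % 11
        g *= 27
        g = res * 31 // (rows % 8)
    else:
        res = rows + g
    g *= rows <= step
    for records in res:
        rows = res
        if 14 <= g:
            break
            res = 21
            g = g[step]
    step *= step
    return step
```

Transformed code:
def f(rows, res, step, g):
    g = 10
    if 28 == rows != g:
        raise ValueError(0)
    else:
        res = rows + g
    g = g * (rows <= step)
    for records in res:
        rows = res
        if 14 <= g:
            break
    step = step * step
    return step

7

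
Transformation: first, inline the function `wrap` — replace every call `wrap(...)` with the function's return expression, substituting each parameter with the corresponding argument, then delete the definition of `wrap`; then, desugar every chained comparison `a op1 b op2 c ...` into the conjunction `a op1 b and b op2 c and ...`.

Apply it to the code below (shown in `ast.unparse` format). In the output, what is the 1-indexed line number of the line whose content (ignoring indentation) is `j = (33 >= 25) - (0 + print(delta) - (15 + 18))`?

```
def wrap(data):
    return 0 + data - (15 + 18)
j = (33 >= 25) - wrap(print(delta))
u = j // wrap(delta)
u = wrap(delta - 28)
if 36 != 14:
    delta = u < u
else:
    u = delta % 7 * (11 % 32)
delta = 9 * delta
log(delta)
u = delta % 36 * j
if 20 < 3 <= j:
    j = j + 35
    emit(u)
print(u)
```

Transformed code:
j = (33 >= 25) - (0 + print(delta) - (15 + 18))
u = j // (0 + delta - (15 + 18))
u = 0 + (delta - 28) - (15 + 18)
if 36 != 14:
    delta = u < u
else:
    u = delta % 7 * (11 % 32)
delta = 9 * delta
log(delta)
u = delta % 36 * j
if 20 < 3 and 3 <= j:
    j = j + 35
    emit(u)
print(u)

1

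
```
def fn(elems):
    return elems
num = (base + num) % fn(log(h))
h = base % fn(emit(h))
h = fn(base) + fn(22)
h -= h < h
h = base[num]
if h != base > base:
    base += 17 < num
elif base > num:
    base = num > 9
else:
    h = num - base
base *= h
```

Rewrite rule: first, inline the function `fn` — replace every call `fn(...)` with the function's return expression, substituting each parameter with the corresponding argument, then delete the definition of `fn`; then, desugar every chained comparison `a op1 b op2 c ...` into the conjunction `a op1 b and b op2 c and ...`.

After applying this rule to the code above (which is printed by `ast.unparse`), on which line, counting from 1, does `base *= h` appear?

12

Transformed code:
num = (base + num) % log(h)
h = base % emit(h)
h = base + 22
h -= h < h
h = base[num]
if h != base and base > base:
    base += 17 < num
elif base > num:
    base = num > 9
else:
    h = num - base
base *= h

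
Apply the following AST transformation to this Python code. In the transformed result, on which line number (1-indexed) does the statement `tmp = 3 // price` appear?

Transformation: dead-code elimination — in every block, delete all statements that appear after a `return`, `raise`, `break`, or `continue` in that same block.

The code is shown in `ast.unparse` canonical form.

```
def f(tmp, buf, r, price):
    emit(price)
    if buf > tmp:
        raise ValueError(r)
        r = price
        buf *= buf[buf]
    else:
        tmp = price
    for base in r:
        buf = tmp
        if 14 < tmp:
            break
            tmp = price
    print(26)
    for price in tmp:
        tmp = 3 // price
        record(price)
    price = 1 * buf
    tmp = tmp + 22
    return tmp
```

Transformed code:
def f(tmp, buf, r, price):
    emit(price)
    if buf > tmp:
        raise ValueError(r)
    else:
        tmp = price
    for base in r:
        buf = tmp
        if 14 < tmp:
            break
    print(26)
    for price in tmp:
        tmp = 3 // price
        record(price)
    price = 1 * buf
    tmp = tmp + 22
    return tmp

13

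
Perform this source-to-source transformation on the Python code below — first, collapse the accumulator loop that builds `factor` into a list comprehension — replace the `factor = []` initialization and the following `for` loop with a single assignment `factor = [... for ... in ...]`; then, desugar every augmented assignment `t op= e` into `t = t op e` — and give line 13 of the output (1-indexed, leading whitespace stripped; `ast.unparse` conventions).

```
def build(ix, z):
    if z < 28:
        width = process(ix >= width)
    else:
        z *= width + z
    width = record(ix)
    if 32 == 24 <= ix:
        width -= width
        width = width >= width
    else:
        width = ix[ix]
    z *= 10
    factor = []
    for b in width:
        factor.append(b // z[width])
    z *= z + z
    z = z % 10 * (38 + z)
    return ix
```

Transformed code:
def build(ix, z):
    if z < 28:
        width = process(ix >= width)
    else:
        z = z * (width + z)
    width = record(ix)
    if 32 == 24 <= ix:
        width = width - width
        width = width >= width
    else:
        width = ix[ix]
    z = z * 10
    factor = [b // z[width] for b in width]
    z = z * (z + z)
    z = z % 10 * (38 + z)
    return ix

factor = [b // z[width] for b in width]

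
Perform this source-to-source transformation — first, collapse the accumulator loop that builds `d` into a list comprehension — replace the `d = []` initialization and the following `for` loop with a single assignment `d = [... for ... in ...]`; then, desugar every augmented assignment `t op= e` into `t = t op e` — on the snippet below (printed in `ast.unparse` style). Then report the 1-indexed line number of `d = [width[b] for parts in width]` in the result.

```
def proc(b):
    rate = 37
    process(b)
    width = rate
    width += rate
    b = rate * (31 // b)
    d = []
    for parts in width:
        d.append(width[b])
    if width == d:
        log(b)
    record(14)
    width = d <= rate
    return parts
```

Transformed code:
def proc(b):
    rate = 37
    process(b)
    width = rate
    width = width + rate
    b = rate * (31 // b)
    d = [width[b] for parts in width]
    if width == d:
        log(b)
    record(14)
    width = d <= rate
    return parts

7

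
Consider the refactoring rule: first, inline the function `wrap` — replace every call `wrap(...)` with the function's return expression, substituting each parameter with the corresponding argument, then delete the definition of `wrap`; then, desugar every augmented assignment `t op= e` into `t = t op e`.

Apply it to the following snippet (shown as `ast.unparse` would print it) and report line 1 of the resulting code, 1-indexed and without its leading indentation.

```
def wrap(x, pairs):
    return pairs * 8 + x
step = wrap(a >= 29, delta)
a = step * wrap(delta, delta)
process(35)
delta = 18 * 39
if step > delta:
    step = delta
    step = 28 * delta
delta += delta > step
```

step = delta * 8 + (a >= 29)

Transformed code:
step = delta * 8 + (a >= 29)
a = step * (delta * 8 + delta)
process(35)
delta = 18 * 39
if step > delta:
    step = delta
    step = 28 * delta
delta = delta + (delta > step)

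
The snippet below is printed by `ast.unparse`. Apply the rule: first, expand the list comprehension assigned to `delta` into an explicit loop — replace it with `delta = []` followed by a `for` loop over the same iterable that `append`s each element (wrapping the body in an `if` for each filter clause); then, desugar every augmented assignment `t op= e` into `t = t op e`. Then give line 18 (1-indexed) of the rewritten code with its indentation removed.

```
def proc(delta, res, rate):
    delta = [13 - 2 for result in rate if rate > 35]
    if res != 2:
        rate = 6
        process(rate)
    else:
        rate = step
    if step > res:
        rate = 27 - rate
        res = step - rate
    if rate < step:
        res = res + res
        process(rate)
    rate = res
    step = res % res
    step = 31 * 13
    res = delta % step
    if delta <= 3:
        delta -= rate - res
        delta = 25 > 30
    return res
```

Transformed code:
def proc(delta, res, rate):
    delta = []
    for result in rate:
        if rate > 35:
            delta.append(13 - 2)
    if res != 2:
        rate = 6
        process(rate)
    else:
        rate = step
    if step > res:
        rate = 27 - rate
        res = step - rate
    if rate < step:
        res = res + res
        process(rate)
    rate = res
    step = res % res
    step = 31 * 13
    res = delta % step
    if delta <= 3:
        delta = delta - (rate - res)
        delta = 25 > 30
    return res

step = res % res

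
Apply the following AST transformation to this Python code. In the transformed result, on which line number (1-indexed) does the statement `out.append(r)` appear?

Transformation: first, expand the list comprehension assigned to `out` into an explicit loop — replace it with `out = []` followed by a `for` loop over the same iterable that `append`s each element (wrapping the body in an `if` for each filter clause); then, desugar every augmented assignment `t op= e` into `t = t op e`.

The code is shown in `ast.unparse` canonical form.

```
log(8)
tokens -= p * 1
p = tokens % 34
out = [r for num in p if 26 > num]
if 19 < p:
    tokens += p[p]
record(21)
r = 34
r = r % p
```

Transformed code:
log(8)
tokens = tokens - p * 1
p = tokens % 34
out = []
for num in p:
    if 26 > num:
        out.append(r)
if 19 < p:
    tokens = tokens + p[p]
record(21)
r = 34
r = r % p

7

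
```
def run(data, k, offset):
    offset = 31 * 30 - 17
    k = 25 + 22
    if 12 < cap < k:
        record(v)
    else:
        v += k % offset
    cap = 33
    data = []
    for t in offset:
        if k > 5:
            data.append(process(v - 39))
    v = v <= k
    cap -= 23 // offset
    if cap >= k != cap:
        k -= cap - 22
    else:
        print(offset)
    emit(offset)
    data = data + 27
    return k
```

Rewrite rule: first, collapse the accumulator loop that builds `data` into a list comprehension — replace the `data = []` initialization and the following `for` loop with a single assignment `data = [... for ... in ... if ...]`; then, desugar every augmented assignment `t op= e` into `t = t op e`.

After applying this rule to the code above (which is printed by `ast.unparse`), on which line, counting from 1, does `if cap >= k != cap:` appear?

Transformed code:
def run(data, k, offset):
    offset = 31 * 30 - 17
    k = 25 + 22
    if 12 < cap < k:
        record(v)
    else:
        v = v + k % offset
    cap = 33
    data = [process(v - 39) for t in offset if k > 5]
    v = v <= k
    cap = cap - 23 // offset
    if cap >= k != cap:
        k = k - (cap - 22)
    else:
        print(offset)
    emit(offset)
    data = data + 27
    return k

12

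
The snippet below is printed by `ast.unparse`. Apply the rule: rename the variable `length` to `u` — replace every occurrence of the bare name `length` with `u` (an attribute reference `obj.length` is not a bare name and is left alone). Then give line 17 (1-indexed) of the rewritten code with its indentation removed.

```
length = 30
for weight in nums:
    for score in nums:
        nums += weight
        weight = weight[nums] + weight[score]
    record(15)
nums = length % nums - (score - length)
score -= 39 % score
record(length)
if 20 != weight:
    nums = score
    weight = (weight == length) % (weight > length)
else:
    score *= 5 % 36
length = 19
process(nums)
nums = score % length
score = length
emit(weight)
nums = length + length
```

Transformed code:
u = 30
for weight in nums:
    for score in nums:
        nums += weight
        weight = weight[nums] + weight[score]
    record(15)
nums = u % nums - (score - u)
score -= 39 % score
record(u)
if 20 != weight:
    nums = score
    weight = (weight == u) % (weight > u)
else:
    score *= 5 % 36
u = 19
process(nums)
nums = score % u
score = u
emit(weight)
nums = u + u

nums = score % u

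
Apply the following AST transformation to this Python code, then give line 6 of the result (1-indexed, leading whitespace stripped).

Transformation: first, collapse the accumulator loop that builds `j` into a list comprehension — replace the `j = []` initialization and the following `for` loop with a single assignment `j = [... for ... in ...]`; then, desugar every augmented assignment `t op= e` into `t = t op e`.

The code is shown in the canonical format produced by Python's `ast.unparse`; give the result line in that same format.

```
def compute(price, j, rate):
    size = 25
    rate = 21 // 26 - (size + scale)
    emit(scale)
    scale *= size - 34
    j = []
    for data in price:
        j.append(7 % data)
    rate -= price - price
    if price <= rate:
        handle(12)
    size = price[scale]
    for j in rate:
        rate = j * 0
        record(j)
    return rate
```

Transformed code:
def compute(price, j, rate):
    size = 25
    rate = 21 // 26 - (size + scale)
    emit(scale)
    scale = scale * (size - 34)
    j = [7 % data for data in price]
    rate = rate - (price - price)
    if price <= rate:
        handle(12)
    size = price[scale]
    for j in rate:
        rate = j * 0
        record(j)
    return rate

j = [7 % data for data in price]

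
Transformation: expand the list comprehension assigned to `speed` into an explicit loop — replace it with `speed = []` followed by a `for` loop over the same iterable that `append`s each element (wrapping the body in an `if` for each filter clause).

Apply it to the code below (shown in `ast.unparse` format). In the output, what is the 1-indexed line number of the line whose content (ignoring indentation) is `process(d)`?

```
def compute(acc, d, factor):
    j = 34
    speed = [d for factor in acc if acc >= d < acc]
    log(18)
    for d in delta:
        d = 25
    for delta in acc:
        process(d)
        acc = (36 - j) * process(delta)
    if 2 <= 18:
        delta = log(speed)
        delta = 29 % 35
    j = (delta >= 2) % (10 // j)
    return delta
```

11

Transformed code:
def compute(acc, d, factor):
    j = 34
    speed = []
    for factor in acc:
        if acc >= d < acc:
            speed.append(d)
    log(18)
    for d in delta:
        d = 25
    for delta in acc:
        process(d)
        acc = (36 - j) * process(delta)
    if 2 <= 18:
        delta = log(speed)
        delta = 29 % 35
    j = (delta >= 2) % (10 // j)
    return delta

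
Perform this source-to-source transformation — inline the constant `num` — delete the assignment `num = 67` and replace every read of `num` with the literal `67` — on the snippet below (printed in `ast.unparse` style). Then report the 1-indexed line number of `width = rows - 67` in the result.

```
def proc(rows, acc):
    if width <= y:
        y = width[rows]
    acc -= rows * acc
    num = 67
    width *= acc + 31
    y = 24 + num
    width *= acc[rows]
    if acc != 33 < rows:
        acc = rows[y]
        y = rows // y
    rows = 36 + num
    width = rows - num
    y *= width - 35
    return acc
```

Transformed code:
def proc(rows, acc):
    if width <= y:
        y = width[rows]
    acc -= rows * acc
    width *= acc + 31
    y = 24 + 67
    width *= acc[rows]
    if acc != 33 < rows:
        acc = rows[y]
        y = rows // y
    rows = 36 + 67
    width = rows - 67
    y *= width - 35
    return acc

12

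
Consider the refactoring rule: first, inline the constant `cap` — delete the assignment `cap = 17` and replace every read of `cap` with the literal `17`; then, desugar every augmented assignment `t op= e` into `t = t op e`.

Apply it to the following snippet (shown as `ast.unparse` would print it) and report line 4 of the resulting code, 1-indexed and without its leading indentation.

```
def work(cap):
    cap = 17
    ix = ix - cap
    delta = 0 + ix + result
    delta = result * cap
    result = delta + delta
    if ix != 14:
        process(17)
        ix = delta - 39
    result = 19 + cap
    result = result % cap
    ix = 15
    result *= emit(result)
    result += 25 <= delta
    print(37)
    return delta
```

delta = result * 17

Transformed code:
def work(cap):
    ix = ix - 17
    delta = 0 + ix + result
    delta = result * 17
    result = delta + delta
    if ix != 14:
        process(17)
        ix = delta - 39
    result = 19 + 17
    result = result % 17
    ix = 15
    result = result * emit(result)
    result = result + (25 <= delta)
    print(37)
    return delta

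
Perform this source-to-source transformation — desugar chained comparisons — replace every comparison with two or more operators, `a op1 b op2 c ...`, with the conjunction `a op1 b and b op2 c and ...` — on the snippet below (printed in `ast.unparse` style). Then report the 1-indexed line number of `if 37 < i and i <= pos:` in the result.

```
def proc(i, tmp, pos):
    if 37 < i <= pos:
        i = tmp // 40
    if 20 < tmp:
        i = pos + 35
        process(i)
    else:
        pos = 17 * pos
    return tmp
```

Transformed code:
def proc(i, tmp, pos):
    if 37 < i and i <= pos:
        i = tmp // 40
    if 20 < tmp:
        i = pos + 35
        process(i)
    else:
        pos = 17 * pos
    return tmp

2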